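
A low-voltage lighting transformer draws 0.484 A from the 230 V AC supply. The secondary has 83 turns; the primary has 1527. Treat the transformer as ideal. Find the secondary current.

I_s ≈ 8.90 A

I_s/I_p = N_p/N_s, so I_s = 0.484 × 1527/83 = 8.90 A.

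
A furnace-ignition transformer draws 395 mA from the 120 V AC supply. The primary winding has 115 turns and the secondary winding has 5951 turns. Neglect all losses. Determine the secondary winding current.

I_s/I_p = N_p/N_s, so I_s = 0.395 × 115/5951 = 0.00763 A.

I_s ≈ 0.00763 A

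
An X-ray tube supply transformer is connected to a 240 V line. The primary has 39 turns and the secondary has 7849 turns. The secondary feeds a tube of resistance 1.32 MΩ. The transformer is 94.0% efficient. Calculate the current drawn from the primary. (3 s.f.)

V_s = 240 × 7849/39 = 48302 V.
I_s = V_s/R = 48302/(1.32×10^6) = 0.036592 A.
P_out = V_s I_s = 48302 × 0.036592 = 1767.5 W.
P_in = P_out/η = 1767.5/0.940 = 1880.3 W.
I_p = P_in/V_p = 1880.3/240 = 7.83 A.

I_p ≈ 7.83 A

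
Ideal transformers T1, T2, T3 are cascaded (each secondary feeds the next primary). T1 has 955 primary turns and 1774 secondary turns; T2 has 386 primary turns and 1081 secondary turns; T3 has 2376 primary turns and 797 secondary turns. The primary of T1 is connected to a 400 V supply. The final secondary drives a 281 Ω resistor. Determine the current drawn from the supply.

I_supply ≈ 4.33 A

After T1: V = 400.00 × 1774/955 = 743.04 V.
After T2: V = 743.04 × 1081/386 = 2080.9 V.
After T3: V = 2080.9 × 797/2376 = 698.01 V.
I_load = 698.01/281 = 2.4840 A, so P_out = 698.01 × 2.4840 = 1733.9 W.
All ideal ⇒ P_in = P_out, so I_supply = 1733.9/400 = 4.33 A.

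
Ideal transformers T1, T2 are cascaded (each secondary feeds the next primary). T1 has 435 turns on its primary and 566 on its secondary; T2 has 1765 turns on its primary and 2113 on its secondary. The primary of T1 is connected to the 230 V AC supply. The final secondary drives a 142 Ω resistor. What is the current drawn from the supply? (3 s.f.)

Secondary of T1: V = 230.00 × 566/435 = 299.26 V.
Secondary of T2: V = 299.26 × 2113/1765 = 358.27 V.
I_load = 358.27/142 = 2.5230 A, so P_out = 358.27 × 2.5230 = 903.92 W.
All ideal ⇒ P_in = P_out, so I_supply = 903.92/230 = 3.93 A.

I_supply ≈ 3.93 A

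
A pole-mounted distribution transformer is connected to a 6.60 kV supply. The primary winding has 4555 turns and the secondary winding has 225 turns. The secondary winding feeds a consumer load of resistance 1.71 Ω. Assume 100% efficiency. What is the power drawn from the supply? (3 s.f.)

V_s = V_p × N_s/N_p = 6600 × 225/4555 = 326.02 V.
I_s = V_s/R = 326.02/1.71 = 190.65 A.
I_p = I_s × N_s/N_p = 190.65 × 225/4555 = 9.4175 A.
P = V_p I_p = 6600 × 9.4175 = 62200 W.

P ≈ 62200 W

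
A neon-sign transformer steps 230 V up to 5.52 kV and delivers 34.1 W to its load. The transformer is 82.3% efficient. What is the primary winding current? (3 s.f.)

I_p ≈ 0.180 A

P_in = P_out/η = 34.1/0.823 = 41.434 W.
I_p = P_in/V_p = 41.434/230 = 0.180 A.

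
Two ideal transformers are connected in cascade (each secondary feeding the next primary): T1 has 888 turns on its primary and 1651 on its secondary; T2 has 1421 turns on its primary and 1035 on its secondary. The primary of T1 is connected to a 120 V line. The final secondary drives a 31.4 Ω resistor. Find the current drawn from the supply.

Secondary of T1: V = 120.00 × 1651/888 = 223.11 V.
Secondary of T2: V = 223.11 × 1035/1421 = 162.50 V.
I_load = 162.50/31.4 = 5.1753 A, so P_out = 162.50 × 5.1753 = 841.00 W.
All ideal ⇒ P_in = P_out, so I_supply = 841.00/120 = 7.01 A.

I_supply ≈ 7.01 A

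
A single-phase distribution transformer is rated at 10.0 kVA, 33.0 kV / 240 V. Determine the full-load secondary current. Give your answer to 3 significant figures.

I_s = S/V_s = 10000/240 = 41.7 A.

I_s ≈ 41.7 A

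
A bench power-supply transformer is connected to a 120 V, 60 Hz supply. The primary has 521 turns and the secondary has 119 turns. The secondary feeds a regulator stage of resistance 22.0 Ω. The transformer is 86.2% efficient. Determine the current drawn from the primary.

V_s = 120 × 119/521 = 27.409 V.
I_s = V_s/R = 27.409/22.0 = 1.2459 A.
P_out = V_s I_s = 27.409 × 1.2459 = 34.147 W.
P_in = P_out/η = 34.147/0.862 = 39.614 W.
I_p = P_in/V_p = 39.614/120 = 0.330 A.

I_p ≈ 0.330 A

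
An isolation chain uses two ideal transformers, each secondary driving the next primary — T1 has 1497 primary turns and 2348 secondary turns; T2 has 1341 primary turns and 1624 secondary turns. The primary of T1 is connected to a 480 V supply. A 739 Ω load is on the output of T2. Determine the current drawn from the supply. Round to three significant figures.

After T1: V = 480.00 × 2348/1497 = 752.87 V.
After T2: V = 752.87 × 1624/1341 = 911.75 V.
I_load = 911.75/739 = 1.2338 A, so P_out = 911.75 × 1.2338 = 1124.9 W.
All ideal ⇒ P_in = P_out, so I_supply = 1124.9/480 = 2.34 A.

I_supply ≈ 2.34 A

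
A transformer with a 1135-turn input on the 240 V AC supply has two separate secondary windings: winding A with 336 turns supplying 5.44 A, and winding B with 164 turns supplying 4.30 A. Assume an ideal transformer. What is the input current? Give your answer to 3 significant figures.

V_A = 240 × 336/1135 = 71.048 V; V_B = 240 × 164/1135 = 34.678 V.
P_out = V_A I_A + V_B I_B = 71.048×5.44 + 34.678×4.30 = 386.50 + 149.12 = 535.62 W.
Ideal ⇒ P_in = P_out, so I_in = P_out/V_in = 535.62/240 = 2.23 A.

I_in ≈ 2.23 A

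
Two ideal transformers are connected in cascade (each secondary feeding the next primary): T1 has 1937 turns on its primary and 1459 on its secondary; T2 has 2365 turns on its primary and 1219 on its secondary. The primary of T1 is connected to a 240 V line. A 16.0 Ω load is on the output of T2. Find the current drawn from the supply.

I_supply ≈ 2.26 A

After T1: V = 240.00 × 1459/1937 = 180.77 V.
After T2: V = 180.77 × 1219/2365 = 93.177 V.
I_load = 93.177/16.0 = 5.8236 A, so P_out = 93.177 × 5.8236 = 542.62 W.
All ideal ⇒ P_in = P_out, so I_supply = 542.62/240 = 2.26 A.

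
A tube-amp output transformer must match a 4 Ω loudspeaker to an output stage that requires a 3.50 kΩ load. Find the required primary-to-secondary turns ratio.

Z_p/Z_s = (N_p/N_s)², so N_p/N_s = √(3500/4) = √875 = 29.6.

N_p/N_s ≈ 29.6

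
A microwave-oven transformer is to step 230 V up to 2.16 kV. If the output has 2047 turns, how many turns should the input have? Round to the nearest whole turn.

N_in/N_out = V_in/V_out, so N_in = 2047 × 230/2160 = 218.0 ≈ 218 turns.

N_in = 218 turns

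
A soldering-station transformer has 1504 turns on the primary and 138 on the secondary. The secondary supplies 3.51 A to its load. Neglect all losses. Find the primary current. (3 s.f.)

For an ideal transformer I_p/I_s = N_s/N_p, so I_p = 3.51 × 138/1504 = 0.322 A.

I_p ≈ 0.322 A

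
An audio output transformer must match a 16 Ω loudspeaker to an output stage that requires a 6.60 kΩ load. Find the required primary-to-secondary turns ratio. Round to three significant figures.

N_p/N_s ≈ 20.3

Z_p/Z_s = (N_p/N_s)², so N_p/N_s = √(6600/16) = √412 = 20.3.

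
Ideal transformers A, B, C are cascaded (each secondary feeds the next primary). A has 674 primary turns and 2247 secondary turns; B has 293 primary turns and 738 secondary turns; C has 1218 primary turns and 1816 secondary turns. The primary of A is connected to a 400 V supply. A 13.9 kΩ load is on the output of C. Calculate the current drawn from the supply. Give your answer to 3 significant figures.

I_supply ≈ 4.51 A

Secondary of A: V = 400.00 × 2247/674 = 1333.5 V.
Secondary of B: V = 1333.5 × 738/293 = 3358.9 V.
Secondary of C: V = 3358.9 × 1816/1218 = 5008.0 V.
I_load = 5008.0/13900 = 0.36028 A, so P_out = 5008.0 × 0.36028 = 1804.3 W.
All ideal ⇒ P_in = P_out, so I_supply = 1804.3/400 = 4.51 A.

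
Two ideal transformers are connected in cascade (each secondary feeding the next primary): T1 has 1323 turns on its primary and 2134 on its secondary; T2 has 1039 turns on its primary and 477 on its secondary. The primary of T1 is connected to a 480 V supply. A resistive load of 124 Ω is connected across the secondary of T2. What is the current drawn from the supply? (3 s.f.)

I_supply ≈ 2.12 A

Secondary of T1: V = 480.00 × 2134/1323 = 774.24 V.
Secondary of T2: V = 774.24 × 477/1039 = 355.45 V.
I_load = 355.45/124 = 2.8665 A, so P_out = 355.45 × 2.8665 = 1018.9 W.
All ideal ⇒ P_in = P_out, so I_supply = 1018.9/480 = 2.12 A.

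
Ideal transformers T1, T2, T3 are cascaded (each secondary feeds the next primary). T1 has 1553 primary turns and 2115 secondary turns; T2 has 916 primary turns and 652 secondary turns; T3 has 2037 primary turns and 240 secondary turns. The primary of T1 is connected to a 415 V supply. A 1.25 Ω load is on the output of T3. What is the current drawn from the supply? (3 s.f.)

After T1: V = 415.00 × 2115/1553 = 565.18 V.
After T2: V = 565.18 × 652/916 = 402.29 V.
After T3: V = 402.29 × 240/2037 = 47.398 V.
I_load = 47.398/1.25 = 37.918 A, so P_out = 47.398 × 37.918 = 1797.3 W.
All ideal ⇒ P_in = P_out, so I_supply = 1797.3/415 = 4.33 A.

I_supply ≈ 4.33 A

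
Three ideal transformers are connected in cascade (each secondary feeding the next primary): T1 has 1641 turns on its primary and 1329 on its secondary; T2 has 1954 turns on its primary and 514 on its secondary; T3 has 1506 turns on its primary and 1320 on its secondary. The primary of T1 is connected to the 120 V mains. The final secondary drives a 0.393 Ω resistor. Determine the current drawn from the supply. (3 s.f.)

Secondary of T1: V = 120.00 × 1329/1641 = 97.185 V.
Secondary of T2: V = 97.185 × 514/1954 = 25.564 V.
Secondary of T3: V = 25.564 × 1320/1506 = 22.407 V.
I_load = 22.407/0.393 = 57.015 A, so P_out = 22.407 × 57.015 = 1277.5 W.
All ideal ⇒ P_in = P_out, so I_supply = 1277.5/120 = 10.6 A.

I_supply ≈ 10.6 A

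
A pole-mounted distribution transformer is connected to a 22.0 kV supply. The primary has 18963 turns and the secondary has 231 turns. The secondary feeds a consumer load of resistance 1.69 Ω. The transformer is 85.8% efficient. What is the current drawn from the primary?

I_p ≈ 2.25 A

V_s = 22000 × 231/18963 = 268.00 V.
I_s = V_s/R = 268.00/1.69 = 158.58 A.
P_out = V_s I_s = 268.00 × 158.58 = 42498 W.
P_in = P_out/η = 42498/0.858 = 49531 W.
I_p = P_in/V_p = 49531/22000 = 2.25 A.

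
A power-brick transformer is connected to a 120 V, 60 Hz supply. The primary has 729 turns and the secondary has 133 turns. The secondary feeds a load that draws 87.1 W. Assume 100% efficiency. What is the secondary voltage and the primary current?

V_s ≈ 21.9 V, I_p ≈ 0.726 A

V_s = V_p × N_s/N_p = 120 × 133/729 = 21.893 V.
I_s = P/V_s = 87.1/21.893 = 3.9784 A.
I_p = I_s × N_s/N_p = 3.9784 × 133/729 = 0.726 A.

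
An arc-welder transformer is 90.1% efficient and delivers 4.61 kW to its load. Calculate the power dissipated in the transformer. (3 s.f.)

P_in = P_out/η = 4610/0.901 = 5116.54 W.
P_loss = P_in − P_out = 5116.54 − 4610 = 507 W.

P_loss ≈ 507 W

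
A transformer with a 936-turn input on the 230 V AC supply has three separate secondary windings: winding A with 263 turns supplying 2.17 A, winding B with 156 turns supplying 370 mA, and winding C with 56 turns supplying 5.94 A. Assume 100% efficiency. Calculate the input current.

I_in ≈ 1.03 A

V_A = 230 × 263/936 = 64.626 V; V_B = 230 × 156/936 = 38.333 V; V_C = 230 × 56/936 = 13.761 V.
P_out = V_A I_A + V_B I_B + V_C I_C = 64.626×2.17 + 38.333×0.370 + 13.761×5.94 = 140.24 + 14.183 + 81.738 = 236.16 W.
Ideal ⇒ P_in = P_out, so I_in = P_out/V_in = 236.16/230 = 1.03 A.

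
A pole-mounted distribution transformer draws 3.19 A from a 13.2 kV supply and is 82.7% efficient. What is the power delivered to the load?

P_out ≈ 34800 W

P_in = V_p I_p = 13200 × 3.19 = 42108 W.
P_out = η P_in = 0.827 × 42108 = 34800 W.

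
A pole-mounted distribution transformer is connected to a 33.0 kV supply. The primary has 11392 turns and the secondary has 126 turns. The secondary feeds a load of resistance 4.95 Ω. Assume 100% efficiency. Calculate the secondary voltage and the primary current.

V_s = V_p × N_s/N_p = 33000 × 126/11392 = 364.99 V.
I_s = V_s/R = 364.99/4.95 = 73.736 A.
I_p = I_s × N_s/N_p = 73.736 × 126/11392 = 0.816 A.

V_s ≈ 365 V, I_p ≈ 0.816 A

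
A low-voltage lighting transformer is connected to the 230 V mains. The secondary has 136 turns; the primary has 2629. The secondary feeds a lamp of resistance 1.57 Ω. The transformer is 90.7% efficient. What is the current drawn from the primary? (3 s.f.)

I_p ≈ 0.432 A

V_s = 230 × 136/2629 = 11.898 V.
I_s = V_s/R = 11.898/1.57 = 7.5784 A.
P_out = V_s I_s = 11.898 × 7.5784 = 90.168 W.
P_in = P_out/η = 90.168/0.907 = 99.414 W.
I_p = P_in/V_p = 99.414/230 = 0.432 A.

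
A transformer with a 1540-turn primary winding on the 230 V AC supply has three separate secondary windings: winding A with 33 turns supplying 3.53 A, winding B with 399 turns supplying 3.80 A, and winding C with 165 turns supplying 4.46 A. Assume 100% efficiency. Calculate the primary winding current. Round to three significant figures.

V_A = 230 × 33/1540 = 4.9286 V; V_B = 230 × 399/1540 = 59.591 V; V_C = 230 × 165/1540 = 24.643 V.
P_out = V_A I_A + V_B I_B + V_C I_C = 4.9286×3.53 + 59.591×3.80 + 24.643×4.46 = 17.398 + 226.45 + 109.91 = 353.75 W.
Ideal ⇒ P_in = P_out, so I_p = P_out/V_p = 353.75/230 = 1.54 A.

I_p ≈ 1.54 A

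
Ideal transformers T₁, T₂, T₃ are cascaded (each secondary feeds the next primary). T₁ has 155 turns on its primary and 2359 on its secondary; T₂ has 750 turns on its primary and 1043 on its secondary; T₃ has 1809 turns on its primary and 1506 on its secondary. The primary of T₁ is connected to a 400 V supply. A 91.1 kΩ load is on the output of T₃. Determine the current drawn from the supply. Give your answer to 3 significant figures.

Secondary of T₁: V = 400.00 × 2359/155 = 6087.7 V.
Secondary of T₂: V = 6087.7 × 1043/750 = 8466.0 V.
Secondary of T₃: V = 8466.0 × 1506/1809 = 7048.0 V.
I_load = 7048.0/91100 = 0.077365 A, so P_out = 7048.0 × 0.077365 = 545.27 W.
All ideal ⇒ P_in = P_out, so I_supply = 545.27/400 = 1.36 A.

I_supply ≈ 1.36 A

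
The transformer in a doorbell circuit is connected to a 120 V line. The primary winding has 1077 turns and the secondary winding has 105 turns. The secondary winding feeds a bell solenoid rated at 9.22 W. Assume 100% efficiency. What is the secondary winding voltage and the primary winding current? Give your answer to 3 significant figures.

V_s ≈ 11.7 V, I_p ≈ 0.0768 A

V_s = V_p × N_s/N_p = 120 × 105/1077 = 11.699 V.
I_s = P/V_s = 9.22/11.699 = 0.78809 A.
I_p = I_s × N_s/N_p = 0.78809 × 105/1077 = 0.0768 A.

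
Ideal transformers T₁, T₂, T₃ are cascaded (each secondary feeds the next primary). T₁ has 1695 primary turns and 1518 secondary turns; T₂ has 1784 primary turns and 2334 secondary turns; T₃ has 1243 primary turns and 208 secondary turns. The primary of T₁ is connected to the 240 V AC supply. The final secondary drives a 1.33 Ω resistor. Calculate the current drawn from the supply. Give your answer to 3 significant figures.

I_supply ≈ 6.94 A

After T₁: V = 240.00 × 1518/1695 = 214.94 V.
After T₂: V = 214.94 × 2334/1784 = 281.20 V.
After T₃: V = 281.20 × 208/1243 = 47.056 V.
I_load = 47.056/1.33 = 35.380 A, so P_out = 47.056 × 35.380 = 1664.8 W.
All ideal ⇒ P_in = P_out, so I_supply = 1664.8/240 = 6.94 A.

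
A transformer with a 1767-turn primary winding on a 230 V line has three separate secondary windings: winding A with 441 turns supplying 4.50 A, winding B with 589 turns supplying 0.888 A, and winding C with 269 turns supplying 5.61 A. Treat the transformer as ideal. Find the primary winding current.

V_A = 230 × 441/1767 = 57.402 V; V_B = 230 × 589/1767 = 76.667 V; V_C = 230 × 269/1767 = 35.014 V.
P_out = V_A I_A + V_B I_B + V_C I_C = 57.402×4.50 + 76.667×0.888 + 35.014×5.61 = 258.31 + 68.080 + 196.43 = 522.82 W.
Ideal ⇒ P_in = P_out, so I_p = P_out/V_p = 522.82/230 = 2.27 A.

I_p ≈ 2.27 A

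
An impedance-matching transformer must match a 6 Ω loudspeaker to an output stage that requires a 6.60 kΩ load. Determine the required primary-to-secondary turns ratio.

Z_p/Z_s = (N_p/N_s)², so N_p/N_s = √(6600/6) = √1100 = 33.2.

N_p/N_s ≈ 33.2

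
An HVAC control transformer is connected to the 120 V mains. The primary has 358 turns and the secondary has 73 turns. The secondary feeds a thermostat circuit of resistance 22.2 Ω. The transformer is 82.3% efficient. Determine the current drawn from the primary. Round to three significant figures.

I_p ≈ 0.273 A

V_s = 120 × 73/358 = 24.469 V.
I_s = V_s/R = 24.469/22.2 = 1.1022 A.
P_out = V_s I_s = 24.469 × 1.1022 = 26.971 W.
P_in = P_out/η = 26.971/0.823 = 32.771 W.
I_p = P_in/V_p = 32.771/120 = 0.273 A.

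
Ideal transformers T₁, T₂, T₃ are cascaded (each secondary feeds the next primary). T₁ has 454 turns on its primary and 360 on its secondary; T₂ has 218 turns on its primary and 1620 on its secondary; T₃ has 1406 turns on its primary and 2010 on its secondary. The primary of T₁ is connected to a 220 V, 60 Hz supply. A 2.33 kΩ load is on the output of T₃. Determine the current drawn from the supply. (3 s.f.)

After T₁: V = 220.00 × 360/454 = 174.45 V.
After T₂: V = 174.45 × 1620/218 = 1296.4 V.
After T₃: V = 1296.4 × 2010/1406 = 1853.3 V.
I_load = 1853.3/2330 = 0.79539 A, so P_out = 1853.3 × 0.79539 = 1474.1 W.
All ideal ⇒ P_in = P_out, so I_supply = 1474.1/220 = 6.70 A.

I_supply ≈ 6.70 A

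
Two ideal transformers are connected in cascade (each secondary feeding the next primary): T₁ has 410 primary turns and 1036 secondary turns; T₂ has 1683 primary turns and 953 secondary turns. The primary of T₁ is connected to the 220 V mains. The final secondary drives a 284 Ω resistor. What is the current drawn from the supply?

I_supply ≈ 1.59 A

Secondary of T₁: V = 220.00 × 1036/410 = 555.90 V.
Secondary of T₂: V = 555.90 × 953/1683 = 314.78 V.
I_load = 314.78/284 = 1.1084 A, so P_out = 314.78 × 1.1084 = 348.90 W.
All ideal ⇒ P_in = P_out, so I_supply = 348.90/220 = 1.59 A.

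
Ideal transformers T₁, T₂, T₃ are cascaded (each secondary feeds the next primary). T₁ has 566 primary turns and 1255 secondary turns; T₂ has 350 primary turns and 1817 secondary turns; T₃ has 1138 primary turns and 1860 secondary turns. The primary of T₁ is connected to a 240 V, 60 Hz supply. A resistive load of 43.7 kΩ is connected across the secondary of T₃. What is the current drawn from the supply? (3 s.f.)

Secondary of T₁: V = 240.00 × 1255/566 = 532.16 V.
Secondary of T₂: V = 532.16 × 1817/350 = 2762.6 V.
Secondary of T₃: V = 2762.6 × 1860/1138 = 4515.4 V.
I_load = 4515.4/43700 = 0.10333 A, so P_out = 4515.4 × 0.10333 = 466.56 W.
All ideal ⇒ P_in = P_out, so I_supply = 466.56/240 = 1.94 A.

I_supply ≈ 1.94 A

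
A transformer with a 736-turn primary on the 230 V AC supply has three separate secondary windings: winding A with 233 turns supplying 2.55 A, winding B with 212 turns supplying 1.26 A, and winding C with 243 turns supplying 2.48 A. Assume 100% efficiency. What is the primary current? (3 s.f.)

V_A = 230 × 233/736 = 72.812 V; V_B = 230 × 212/736 = 66.250 V; V_C = 230 × 243/736 = 75.938 V.
P_out = V_A I_A + V_B I_B + V_C I_C = 72.812×2.55 + 66.250×1.26 + 75.938×2.48 = 185.67 + 83.475 + 188.32 = 457.47 W.
Ideal ⇒ P_in = P_out, so I_p = P_out/V_p = 457.47/230 = 1.99 A.

I_p ≈ 1.99 A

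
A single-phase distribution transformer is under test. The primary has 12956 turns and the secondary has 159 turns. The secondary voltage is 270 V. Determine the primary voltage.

V_p/V_s = N_p/N_s, so V_p = 270 × 12956/159 = 22000 V.

V_p ≈ 22000 V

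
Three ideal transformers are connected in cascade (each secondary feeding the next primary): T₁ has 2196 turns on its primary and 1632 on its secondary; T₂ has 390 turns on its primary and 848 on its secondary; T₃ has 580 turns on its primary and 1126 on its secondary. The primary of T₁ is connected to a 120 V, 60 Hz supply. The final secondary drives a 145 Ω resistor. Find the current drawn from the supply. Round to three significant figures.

Secondary of T₁: V = 120.00 × 1632/2196 = 89.180 V.
Secondary of T₂: V = 89.180 × 848/390 = 193.91 V.
Secondary of T₃: V = 193.91 × 1126/580 = 376.45 V.
I_load = 376.45/145 = 2.5962 A, so P_out = 376.45 × 2.5962 = 977.36 W.
All ideal ⇒ P_in = P_out, so I_supply = 977.36/120 = 8.14 A.

I_supply ≈ 8.14 A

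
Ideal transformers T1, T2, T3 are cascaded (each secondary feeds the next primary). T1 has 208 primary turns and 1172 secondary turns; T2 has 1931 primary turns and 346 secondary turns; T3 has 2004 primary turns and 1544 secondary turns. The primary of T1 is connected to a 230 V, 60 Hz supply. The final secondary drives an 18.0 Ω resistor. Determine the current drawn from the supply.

I_supply ≈ 7.73 A

Secondary of T1: V = 230.00 × 1172/208 = 1296.0 V.
Secondary of T2: V = 1296.0 × 346/1931 = 232.21 V.
Secondary of T3: V = 232.21 × 1544/2004 = 178.91 V.
I_load = 178.91/18.0 = 9.9395 A, so P_out = 178.91 × 9.9395 = 1778.3 W.
All ideal ⇒ P_in = P_out, so I_supply = 1778.3/230 = 7.73 A.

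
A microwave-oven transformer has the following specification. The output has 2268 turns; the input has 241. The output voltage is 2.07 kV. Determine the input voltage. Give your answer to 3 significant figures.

V_in/V_out = N_in/N_out, so V_in = 2070 × 241/2268 = 220 V.

V_in ≈ 220 V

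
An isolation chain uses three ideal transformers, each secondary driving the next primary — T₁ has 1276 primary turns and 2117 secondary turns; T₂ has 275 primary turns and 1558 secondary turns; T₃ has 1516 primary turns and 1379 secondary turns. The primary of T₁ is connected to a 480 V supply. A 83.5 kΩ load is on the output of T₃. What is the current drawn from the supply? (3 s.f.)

I_supply ≈ 0.420 A

After T₁: V = 480.00 × 2117/1276 = 796.36 V.
After T₂: V = 796.36 × 1558/275 = 4511.8 V.
After T₃: V = 4511.8 × 1379/1516 = 4104.0 V.
I_load = 4104.0/83500 = 0.049150 A, so P_out = 4104.0 × 0.049150 = 201.71 W.
All ideal ⇒ P_in = P_out, so I_supply = 201.71/480 = 0.420 A.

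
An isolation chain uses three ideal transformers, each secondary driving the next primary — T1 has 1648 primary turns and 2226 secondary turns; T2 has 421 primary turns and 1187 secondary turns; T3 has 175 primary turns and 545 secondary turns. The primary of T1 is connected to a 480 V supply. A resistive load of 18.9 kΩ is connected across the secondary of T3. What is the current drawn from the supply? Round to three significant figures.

Secondary of T1: V = 480.00 × 2226/1648 = 648.35 V.
Secondary of T2: V = 648.35 × 1187/421 = 1828.0 V.
Secondary of T3: V = 1828.0 × 545/175 = 5692.9 V.
I_load = 5692.9/18900 = 0.30121 A, so P_out = 5692.9 × 0.30121 = 1714.8 W.
All ideal ⇒ P_in = P_out, so I_supply = 1714.8/480 = 3.57 A.

I_supply ≈ 3.57 A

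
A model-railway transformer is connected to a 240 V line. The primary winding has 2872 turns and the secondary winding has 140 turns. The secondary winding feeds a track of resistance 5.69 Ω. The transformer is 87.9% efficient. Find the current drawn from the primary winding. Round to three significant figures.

V_s = 240 × 140/2872 = 11.699 V.
I_s = V_s/R = 11.699/5.69 = 2.0561 A.
P_out = V_s I_s = 11.699 × 2.0561 = 24.055 W.
P_in = P_out/η = 24.055/0.879 = 27.366 W.
I_p = P_in/V_p = 27.366/240 = 0.114 A.

I_p ≈ 0.114 A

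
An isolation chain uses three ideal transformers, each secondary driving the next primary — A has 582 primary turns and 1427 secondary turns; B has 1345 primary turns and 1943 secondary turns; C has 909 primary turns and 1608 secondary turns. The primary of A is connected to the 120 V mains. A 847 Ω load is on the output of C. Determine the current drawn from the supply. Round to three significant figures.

I_supply ≈ 5.56 A

After A: V = 120.00 × 1427/582 = 294.23 V.
After B: V = 294.23 × 1943/1345 = 425.04 V.
After C: V = 425.04 × 1608/909 = 751.89 V.
I_load = 751.89/847 = 0.88771 A, so P_out = 751.89 × 0.88771 = 667.46 W.
All ideal ⇒ P_in = P_out, so I_supply = 667.46/120 = 5.56 A.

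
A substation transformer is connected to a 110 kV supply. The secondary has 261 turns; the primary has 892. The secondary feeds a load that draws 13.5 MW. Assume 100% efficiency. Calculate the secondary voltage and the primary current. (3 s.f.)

V_s = V_p × N_s/N_p = 110000 × 261/892 = 32186 V.
I_s = P/V_s = 1.35×10^7/32186 = 419.44 A.
I_p = I_s × N_s/N_p = 419.44 × 261/892 = 123 A.

V_s ≈ 32200 V, I_p ≈ 123 A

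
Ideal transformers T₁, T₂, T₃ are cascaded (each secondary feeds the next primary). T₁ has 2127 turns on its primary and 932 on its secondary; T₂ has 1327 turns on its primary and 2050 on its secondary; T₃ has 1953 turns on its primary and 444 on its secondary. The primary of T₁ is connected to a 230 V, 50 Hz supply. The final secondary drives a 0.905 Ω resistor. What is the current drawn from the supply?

I_supply ≈ 6.02 A

After T₁: V = 230.00 × 932/2127 = 100.78 V.
After T₂: V = 100.78 × 2050/1327 = 155.69 V.
After T₃: V = 155.69 × 444/1953 = 35.395 V.
I_load = 35.395/0.905 = 39.110 A, so P_out = 35.395 × 39.110 = 1384.3 W.
All ideal ⇒ P_in = P_out, so I_supply = 1384.3/230 = 6.02 A.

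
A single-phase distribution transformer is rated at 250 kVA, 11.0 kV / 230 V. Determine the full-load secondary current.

I_s = S/V_s = 250000/230 = 1090 A.

I_s ≈ 1090 A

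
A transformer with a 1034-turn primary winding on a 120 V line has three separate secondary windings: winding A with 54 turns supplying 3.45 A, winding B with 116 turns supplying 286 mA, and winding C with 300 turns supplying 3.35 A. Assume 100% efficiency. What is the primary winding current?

I_p ≈ 1.18 A

V_A = 120 × 54/1034 = 6.2669 V; V_B = 120 × 116/1034 = 13.462 V; V_C = 120 × 300/1034 = 34.816 V.
P_out = V_A I_A + V_B I_B + V_C I_C = 6.2669×3.45 + 13.462×0.286 + 34.816×3.35 = 21.621 + 3.8502 + 116.63 = 142.11 W.
Ideal ⇒ P_in = P_out, so I_p = P_out/V_p = 142.11/120 = 1.18 A.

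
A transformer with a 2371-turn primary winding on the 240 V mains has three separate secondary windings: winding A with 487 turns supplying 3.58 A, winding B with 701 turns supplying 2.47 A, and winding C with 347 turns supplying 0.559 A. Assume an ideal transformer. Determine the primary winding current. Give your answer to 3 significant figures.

I_p ≈ 1.55 A

V_A = 240 × 487/2371 = 49.296 V; V_B = 240 × 701/2371 = 70.957 V; V_C = 240 × 347/2371 = 35.124 V.
P_out = V_A I_A + V_B I_B + V_C I_C = 49.296×3.58 + 70.957×2.47 + 35.124×0.559 = 176.48 + 175.26 + 19.635 = 371.38 W.
Ideal ⇒ P_in = P_out, so I_p = P_out/V_p = 371.38/240 = 1.55 A.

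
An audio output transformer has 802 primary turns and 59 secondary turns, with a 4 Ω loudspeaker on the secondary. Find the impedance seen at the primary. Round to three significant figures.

Z_p ≈ 739 Ω

Z_p = (N_p/N_s)² × Z_s = (802/59)² × 4 = 739 Ω.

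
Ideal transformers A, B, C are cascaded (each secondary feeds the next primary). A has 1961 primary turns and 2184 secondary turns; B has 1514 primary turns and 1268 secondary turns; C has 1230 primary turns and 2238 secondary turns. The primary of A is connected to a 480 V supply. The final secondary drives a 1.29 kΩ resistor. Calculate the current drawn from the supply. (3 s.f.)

I_supply ≈ 1.07 A

Secondary of A: V = 480.00 × 2184/1961 = 534.58 V.
Secondary of B: V = 534.58 × 1268/1514 = 447.72 V.
Secondary of C: V = 447.72 × 2238/1230 = 814.64 V.
I_load = 814.64/1290 = 0.63150 A, so P_out = 814.64 × 0.63150 = 514.45 W.
All ideal ⇒ P_in = P_out, so I_supply = 514.45/480 = 1.07 A.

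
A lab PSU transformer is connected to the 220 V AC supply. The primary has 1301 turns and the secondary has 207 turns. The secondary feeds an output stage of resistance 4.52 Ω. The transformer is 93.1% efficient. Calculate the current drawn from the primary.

I_p ≈ 1.32 A

V_s = 220 × 207/1301 = 35.004 V.
I_s = V_s/R = 35.004/4.52 = 7.7442 A.
P_out = V_s I_s = 35.004 × 7.7442 = 271.08 W.
P_in = P_out/η = 271.08/0.931 = 291.17 W.
I_p = P_in/V_p = 291.17/220 = 1.32 A.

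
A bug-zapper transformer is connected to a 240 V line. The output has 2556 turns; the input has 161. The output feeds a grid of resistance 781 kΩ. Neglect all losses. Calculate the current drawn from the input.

I_in ≈ 0.0775 A

V_out = V_in × N_out/N_in = 240 × 2556/161 = 3810.2 V.
I_out = V_out/R = 3810.2/781000 = 0.0048786 A.
For an ideal transformer I_in N_in = I_out N_out, so I_in = 0.0048786 × 2556/161 = 0.0775 A.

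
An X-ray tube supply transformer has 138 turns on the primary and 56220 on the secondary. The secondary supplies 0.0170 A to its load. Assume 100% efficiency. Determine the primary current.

I_p ≈ 6.93 A

For an ideal transformer I_p/I_s = N_s/N_p, so I_p = 0.0170 × 56220/138 = 6.93 A.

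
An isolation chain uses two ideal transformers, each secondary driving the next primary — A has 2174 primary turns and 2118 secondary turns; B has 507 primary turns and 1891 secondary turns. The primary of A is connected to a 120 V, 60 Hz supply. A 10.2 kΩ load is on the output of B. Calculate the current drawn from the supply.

I_supply ≈ 0.155 A

After A: V = 120.00 × 2118/2174 = 116.91 V.
After B: V = 116.91 × 1891/507 = 436.04 V.
I_load = 436.04/10200 = 0.042750 A, so P_out = 436.04 × 0.042750 = 18.641 W.
All ideal ⇒ P_in = P_out, so I_supply = 18.641/120 = 0.155 A.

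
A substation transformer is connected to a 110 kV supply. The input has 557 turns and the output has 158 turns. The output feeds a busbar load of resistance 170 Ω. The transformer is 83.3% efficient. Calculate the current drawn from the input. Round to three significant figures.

V_out = 110000 × 158/557 = 31203 V.
I_out = V_out/R = 31203/170 = 183.55 A.
P_out = V_out I_out = 31203 × 183.55 = 5.7272×10^6 W.
P_in = P_out/η = 5.7272×10^6/0.833 = 6.8754×10^6 W.
I_in = P_in/V_in = 6.8754×10^6/110000 = 62.5 A.

I_in ≈ 62.5 A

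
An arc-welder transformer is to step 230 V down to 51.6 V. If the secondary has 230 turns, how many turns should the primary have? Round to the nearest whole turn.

N_p = 1025 turns

N_p/N_s = V_p/V_s, so N_p = 230 × 230/51.6 = 1025.2 ≈ 1025 turns.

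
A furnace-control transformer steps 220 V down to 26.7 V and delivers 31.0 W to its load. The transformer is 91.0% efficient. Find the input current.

I_in ≈ 0.155 A

P_in = P_out/η = 31.0/0.910 = 34.066 W.
I_in = P_in/V_in = 34.066/220 = 0.155 A.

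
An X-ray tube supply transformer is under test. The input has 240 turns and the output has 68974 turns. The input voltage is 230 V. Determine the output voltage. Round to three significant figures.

V_out/V_in = N_out/N_in, so V_out = 230 × 68974/240 = 66100 V.

V_out ≈ 66100 V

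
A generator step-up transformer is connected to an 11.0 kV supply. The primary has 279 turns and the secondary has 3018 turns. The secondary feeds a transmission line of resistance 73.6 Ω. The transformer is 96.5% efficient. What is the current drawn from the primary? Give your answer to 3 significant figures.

I_p ≈ 18100 A

V_s = 11000 × 3018/279 = 118990 V.
I_s = V_s/R = 118990/73.6 = 1616.7 A.
P_out = V_s I_s = 118990 × 1616.7 = 1.9237×10^8 W.
P_in = P_out/η = 1.9237×10^8/0.965 = 1.9935×10^8 W.
I_p = P_in/V_p = 1.9935×10^8/11000 = 18100 A.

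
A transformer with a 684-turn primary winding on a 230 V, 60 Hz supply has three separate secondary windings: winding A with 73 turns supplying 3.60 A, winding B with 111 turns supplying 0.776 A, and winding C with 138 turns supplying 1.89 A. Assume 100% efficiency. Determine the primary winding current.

V_A = 230 × 73/684 = 24.547 V; V_B = 230 × 111/684 = 37.325 V; V_C = 230 × 138/684 = 46.404 V.
P_out = V_A I_A + V_B I_B + V_C I_C = 24.547×3.60 + 37.325×0.776 + 46.404×1.89 = 88.368 + 28.964 + 87.703 = 205.03 W.
Ideal ⇒ P_in = P_out, so I_p = P_out/V_p = 205.03/230 = 0.891 A.

I_p ≈ 0.891 A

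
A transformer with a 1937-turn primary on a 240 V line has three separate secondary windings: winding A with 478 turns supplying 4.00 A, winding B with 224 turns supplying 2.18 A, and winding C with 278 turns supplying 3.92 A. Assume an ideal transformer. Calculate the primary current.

V_A = 240 × 478/1937 = 59.226 V; V_B = 240 × 224/1937 = 27.754 V; V_C = 240 × 278/1937 = 34.445 V.
P_out = V_A I_A + V_B I_B + V_C I_C = 59.226×4.00 + 27.754×2.18 + 34.445×3.92 = 236.90 + 60.504 + 135.02 = 432.43 W.
Ideal ⇒ P_in = P_out, so I_p = P_out/V_p = 432.43/240 = 1.80 A.

I_p ≈ 1.80 A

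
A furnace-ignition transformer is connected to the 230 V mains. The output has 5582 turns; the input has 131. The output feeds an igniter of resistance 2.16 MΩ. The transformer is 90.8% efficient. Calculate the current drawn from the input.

I_in ≈ 0.213 A

V_out = 230 × 5582/131 = 9800.5 V.
I_out = V_out/R = 9800.5/(2.16×10^6) = 0.0045372 A.
P_out = V_out I_out = 9800.5 × 0.0045372 = 44.467 W.
P_in = P_out/η = 44.467/0.908 = 48.973 W.
I_in = P_in/V_in = 48.973/230 = 0.213 A.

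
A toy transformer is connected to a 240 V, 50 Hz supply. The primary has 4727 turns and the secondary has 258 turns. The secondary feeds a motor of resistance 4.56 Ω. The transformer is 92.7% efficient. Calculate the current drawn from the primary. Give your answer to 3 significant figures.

V_s = 240 × 258/4727 = 13.099 V.
I_s = V_s/R = 13.099/4.56 = 2.8726 A.
P_out = V_s I_s = 13.099 × 2.8726 = 37.629 W.
P_in = P_out/η = 37.629/0.927 = 40.593 W.
I_p = P_in/V_p = 40.593/240 = 0.169 A.

I_p ≈ 0.169 A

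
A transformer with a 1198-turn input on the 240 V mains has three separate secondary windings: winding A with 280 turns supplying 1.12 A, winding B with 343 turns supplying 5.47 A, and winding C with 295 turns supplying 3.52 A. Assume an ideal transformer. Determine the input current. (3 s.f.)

I_in ≈ 2.69 A

V_A = 240 × 280/1198 = 56.093 V; V_B = 240 × 343/1198 = 68.715 V; V_C = 240 × 295/1198 = 59.098 V.
P_out = V_A I_A + V_B I_B + V_C I_C = 56.093×1.12 + 68.715×5.47 + 59.098×3.52 = 62.825 + 375.87 + 208.03 = 646.72 W.
Ideal ⇒ P_in = P_out, so I_in = P_out/V_in = 646.72/240 = 2.69 A.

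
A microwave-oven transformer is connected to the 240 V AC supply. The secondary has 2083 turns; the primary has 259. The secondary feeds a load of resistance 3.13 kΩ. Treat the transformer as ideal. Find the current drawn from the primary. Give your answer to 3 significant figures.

V_s = V_p × N_s/N_p = 240 × 2083/259 = 1930.2 V.
I_s = V_s/R = 1930.2/3130 = 0.61668 A.
For an ideal transformer I_p N_p = I_s N_s, so I_p = 0.61668 × 2083/259 = 4.96 A.

I_p ≈ 4.96 A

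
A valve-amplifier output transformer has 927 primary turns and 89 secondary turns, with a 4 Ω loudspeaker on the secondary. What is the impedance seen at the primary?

Z_p = (N_p/N_s)² × Z_s = (927/89)² × 4 = 434 Ω.

Z_p ≈ 434 Ω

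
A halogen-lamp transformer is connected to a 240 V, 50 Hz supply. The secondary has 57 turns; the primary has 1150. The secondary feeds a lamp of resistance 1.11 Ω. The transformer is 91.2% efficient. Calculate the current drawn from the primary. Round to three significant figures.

V_s = 240 × 57/1150 = 11.896 V.
I_s = V_s/R = 11.896/1.11 = 10.717 A.
P_out = V_s I_s = 11.896 × 10.717 = 127.48 W.
P_in = P_out/η = 127.48/0.912 = 139.78 W.
I_p = P_in/V_p = 139.78/240 = 0.582 A.

I_p ≈ 0.582 A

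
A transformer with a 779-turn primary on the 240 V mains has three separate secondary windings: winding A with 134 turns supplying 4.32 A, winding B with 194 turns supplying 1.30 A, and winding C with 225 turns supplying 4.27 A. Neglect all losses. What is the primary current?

I_p ≈ 2.30 A

V_A = 240 × 134/779 = 41.284 V; V_B = 240 × 194/779 = 59.769 V; V_C = 240 × 225/779 = 69.320 V.
P_out = V_A I_A + V_B I_B + V_C I_C = 41.284×4.32 + 59.769×1.30 + 69.320×4.27 = 178.35 + 77.700 + 295.99 = 552.04 W.
Ideal ⇒ P_in = P_out, so I_p = P_out/V_p = 552.04/240 = 2.30 A.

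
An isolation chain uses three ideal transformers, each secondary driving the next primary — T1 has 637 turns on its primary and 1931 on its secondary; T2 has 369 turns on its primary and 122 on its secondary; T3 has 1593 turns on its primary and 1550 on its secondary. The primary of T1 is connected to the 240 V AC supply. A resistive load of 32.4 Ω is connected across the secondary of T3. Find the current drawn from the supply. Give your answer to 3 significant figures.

Secondary of T1: V = 240.00 × 1931/637 = 727.54 V.
Secondary of T2: V = 727.54 × 122/369 = 240.54 V.
Secondary of T3: V = 240.54 × 1550/1593 = 234.05 V.
I_load = 234.05/32.4 = 7.2237 A, so P_out = 234.05 × 7.2237 = 1690.7 W.
All ideal ⇒ P_in = P_out, so I_supply = 1690.7/240 = 7.04 A.

I_supply ≈ 7.04 A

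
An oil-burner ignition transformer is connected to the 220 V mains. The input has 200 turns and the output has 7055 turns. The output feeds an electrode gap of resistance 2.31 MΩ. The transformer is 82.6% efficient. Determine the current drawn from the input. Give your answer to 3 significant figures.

V_out = 220 × 7055/200 = 7760.5 V.
I_out = V_out/R = 7760.5/(2.31×10^6) = 0.0033595 A.
P_out = V_out I_out = 7760.5 × 0.0033595 = 26.072 W.
P_in = P_out/η = 26.072/0.826 = 31.564 W.
I_in = P_in/V_in = 31.564/220 = 0.143 A.

I_in ≈ 0.143 A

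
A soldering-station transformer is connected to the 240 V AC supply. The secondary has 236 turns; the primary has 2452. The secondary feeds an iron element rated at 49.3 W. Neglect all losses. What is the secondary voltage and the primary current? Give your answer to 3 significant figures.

V_s ≈ 23.1 V, I_p ≈ 0.205 A

V_s = V_p × N_s/N_p = 240 × 236/2452 = 23.100 V.
I_s = P/V_s = 49.3/23.100 = 2.1342 A.
I_p = I_s × N_s/N_p = 2.1342 × 236/2452 = 0.205 A.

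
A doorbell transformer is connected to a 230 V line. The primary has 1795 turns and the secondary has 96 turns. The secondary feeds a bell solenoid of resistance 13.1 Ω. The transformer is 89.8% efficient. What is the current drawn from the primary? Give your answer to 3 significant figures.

I_p ≈ 0.0559 A

V_s = 230 × 96/1795 = 12.301 V.
I_s = V_s/R = 12.301/13.1 = 0.93900 A.
P_out = V_s I_s = 12.301 × 0.93900 = 11.550 W.
P_in = P_out/η = 11.550/0.898 = 12.862 W.
I_p = P_in/V_p = 12.862/230 = 0.0559 A.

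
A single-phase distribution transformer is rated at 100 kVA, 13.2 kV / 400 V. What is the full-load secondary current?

I_s ≈ 250 A

I_s = S/V_s = 100000/400 = 250 A.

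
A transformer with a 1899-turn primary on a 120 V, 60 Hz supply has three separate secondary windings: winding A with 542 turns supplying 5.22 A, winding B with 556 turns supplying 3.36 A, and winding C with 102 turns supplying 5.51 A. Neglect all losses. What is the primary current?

I_p ≈ 2.77 A

V_A = 120 × 542/1899 = 34.250 V; V_B = 120 × 556/1899 = 35.134 V; V_C = 120 × 102/1899 = 6.4455 V.
P_out = V_A I_A + V_B I_B + V_C I_C = 34.250×5.22 + 35.134×3.36 + 6.4455×5.51 = 178.78 + 118.05 + 35.515 = 332.35 W.
Ideal ⇒ P_in = P_out, so I_p = P_out/V_p = 332.35/120 = 2.77 A.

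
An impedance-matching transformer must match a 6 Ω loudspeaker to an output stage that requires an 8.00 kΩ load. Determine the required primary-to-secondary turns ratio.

Z_p/Z_s = (N_p/N_s)², so N_p/N_s = √(8000/6) = √1330 = 36.5.

N_p/N_s ≈ 36.5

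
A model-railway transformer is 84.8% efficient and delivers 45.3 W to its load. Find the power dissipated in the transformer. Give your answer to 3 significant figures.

P_loss ≈ 8.12 W

P_in = P_out/η = 45.3/0.848 = 53.4198 W.
P_loss = P_in − P_out = 53.4198 − 45.3 = 8.12 W.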